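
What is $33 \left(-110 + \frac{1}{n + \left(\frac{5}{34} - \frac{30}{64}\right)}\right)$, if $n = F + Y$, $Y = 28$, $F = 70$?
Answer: $- \frac{192869358}{53137} \approx -3629.7$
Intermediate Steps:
$n = 98$ ($n = 70 + 28 = 98$)
$33 \left(-110 + \frac{1}{n + \left(\frac{5}{34} - \frac{30}{64}\right)}\right) = 33 \left(-110 + \frac{1}{98 + \left(\frac{5}{34} - \frac{30}{64}\right)}\right) = 33 \left(-110 + \frac{1}{98 + \left(5 \cdot \frac{1}{34} - \frac{15}{32}\right)}\right) = 33 \left(-110 + \frac{1}{98 + \left(\frac{5}{34} - \frac{15}{32}\right)}\right) = 33 \left(-110 + \frac{1}{98 - \frac{175}{544}}\right) = 33 \left(-110 + \frac{1}{\frac{53137}{544}}\right) = 33 \left(-110 + \frac{544}{53137}\right) = 33 \left(- \frac{5844526}{53137}\right) = - \frac{192869358}{53137}$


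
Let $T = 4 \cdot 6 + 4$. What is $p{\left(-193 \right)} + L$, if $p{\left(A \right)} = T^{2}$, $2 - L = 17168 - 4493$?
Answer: $-11889$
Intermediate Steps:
$L = -12673$ ($L = 2 - \left(17168 - 4493\right) = 2 - 12675 = -12673$)
$T = 28$ ($T = 24 + 4 = 28$)
$p{\left(A \right)} = 784$ ($p{\left(A \right)} = 28^{2} = 784$)
$p{\left(-193 \right)} + L = 784 - 12673 = -11889$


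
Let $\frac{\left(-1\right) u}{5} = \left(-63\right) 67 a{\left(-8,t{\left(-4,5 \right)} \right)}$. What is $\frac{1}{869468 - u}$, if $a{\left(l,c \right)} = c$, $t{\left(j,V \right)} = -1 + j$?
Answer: $\frac{1}{974993} \approx 1.0256 \cdot 10^{-6}$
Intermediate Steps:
$u = -105525$ ($u = - 5 \left(-63\right) 67 \left(-1 - 4\right) = - 5 \left(\left(-4221\right) \left(-5\right)\right) = \left(-5\right) 21105 = -105525$)
$\frac{1}{869468 - u} = \frac{1}{869468 - -105525} = \frac{1}{869468 + 105525} = \frac{1}{974993}$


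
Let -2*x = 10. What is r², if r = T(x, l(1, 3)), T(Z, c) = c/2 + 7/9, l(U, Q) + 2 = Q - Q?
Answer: 4/81 ≈ 0.049383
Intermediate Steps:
x = -5 (x = -½*10 = -5)
l(U, Q) = -2 (l(U, Q) = -2 + (Q - Q) = -2 + 0 = -2)
T(Z, c) = 7/9 + c/2 (T(Z, c) = c*(½) + 7*(⅑) = c/2 + 7/9 = 7/9 + c/2)
r = -2/9 (r = 7/9 + (½)*(-2) = 7/9 - 1 = -2/9 ≈ -0.22222)
r² = (-2/9)² = 4/81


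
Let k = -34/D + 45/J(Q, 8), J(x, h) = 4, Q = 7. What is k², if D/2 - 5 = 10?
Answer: 368449/3600 ≈ 102.35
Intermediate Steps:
D = 30 (D = 10 + 2*10 = 10 + 20 = 30)
k = 607/60 (k = -34/30 + 45/4 = -34*1/30 + 45*(¼) = -17/15 + 45/4 = 607/60 ≈ 10.117)
k² = (607/60)² = 368449/3600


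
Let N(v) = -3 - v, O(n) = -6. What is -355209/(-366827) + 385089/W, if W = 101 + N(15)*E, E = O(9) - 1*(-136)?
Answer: -140465729652/821325653 ≈ -171.02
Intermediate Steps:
E = 130 (E = -6 - 1*(-136) = -6 + 136 = 130)
W = -2239 (W = 101 + (-3 - 1*15)*130 = 101 + (-3 - 15)*130 = 101 - 18*130 = 101 - 2340 = -2239)
-355209/(-366827) + 385089/W = -355209/(-366827) + 385089/(-2239) = -355209*(-1/366827) + 385089*(-1/2239) = 355209/366827 - 385089/2239 = -140465729652/821325653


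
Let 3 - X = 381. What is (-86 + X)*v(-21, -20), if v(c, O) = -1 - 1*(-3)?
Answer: -928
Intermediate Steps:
v(c, O) = 2 (v(c, O) = -1 + 3 = 2)
X = -378 (X = 3 - 1*381 = 3 - 381 = -378)
(-86 + X)*v(-21, -20) = (-86 - 378)*2 = -464*2 = -928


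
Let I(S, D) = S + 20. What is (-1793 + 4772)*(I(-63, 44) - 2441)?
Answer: -7399836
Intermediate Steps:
I(S, D) = 20 + S
(-1793 + 4772)*(I(-63, 44) - 2441) = (-1793 + 4772)*((20 - 63) - 2441) = 2979*(-43 - 2441) = 2979*(-2484) = -7399836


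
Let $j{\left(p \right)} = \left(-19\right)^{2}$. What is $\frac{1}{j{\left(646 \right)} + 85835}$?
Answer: $\frac{1}{86196} \approx 1.1601 \cdot 10^{-5}$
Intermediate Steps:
$j{\left(p \right)} = 361$
$\frac{1}{j{\left(646 \right)} + 85835} = \frac{1}{361 + 85835} = \frac{1}{86196}$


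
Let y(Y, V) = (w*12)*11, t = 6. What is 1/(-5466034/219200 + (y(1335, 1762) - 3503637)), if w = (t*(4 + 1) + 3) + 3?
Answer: -109600/383480529017 ≈ -2.8580e-7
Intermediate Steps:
w = 36 (w = (6*(4 + 1) + 3) + 3 = (6*5 + 3) + 3 = (30 + 3) + 3 = 33 + 3 = 36)
y(Y, V) = 4752 (y(Y, V) = (36*12)*11 = 432*11 = 4752)
1/(-5466034/219200 + (y(1335, 1762) - 3503637)) = 1/(-5466034/219200 + (4752 - 3503637)) = 1/(-5466034*1/219200 - 3498885) = 1/(-2733017/109600 - 3498885) = 1/(-383480529017/109600) = -109600/383480529017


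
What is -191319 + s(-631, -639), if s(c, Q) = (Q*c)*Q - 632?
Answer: -257842502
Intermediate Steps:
s(c, Q) = -632 + c*Q² (s(c, Q) = c*Q² - 632 = -632 + c*Q²)
-191319 + s(-631, -639) = -191319 + (-632 - 631*(-639)²) = -191319 + (-632 - 631*408321) = -191319 + (-632 - 257650551) = -191319 - 257651183 = -257842502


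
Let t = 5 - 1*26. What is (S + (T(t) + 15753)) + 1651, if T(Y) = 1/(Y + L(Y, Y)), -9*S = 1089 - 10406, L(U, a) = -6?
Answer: 497858/27 ≈ 18439.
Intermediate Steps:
S = 9317/9 (S = -(1089 - 10406)/9 = -⅑*(-9317) = 9317/9 ≈ 1035.2)
t = -21 (t = 5 - 26 = -21)
T(Y) = 1/(-6 + Y) (T(Y) = 1/(Y - 6) = 1/(-6 + Y))
(S + (T(t) + 15753)) + 1651 = (9317/9 + (1/(-6 - 21) + 15753)) + 1651 = (9317/9 + (1/(-27) + 15753)) + 1651 = (9317/9 + (-1/27 + 15753)) + 1651 = (9317/9 + 425330/27) + 1651 = 453281/27 + 1651 = 497858/27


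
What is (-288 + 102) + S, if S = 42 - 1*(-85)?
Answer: -59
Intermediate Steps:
S = 127 (S = 42 + 85 = 127)
(-288 + 102) + S = (-288 + 102) + 127 = -186 + 127 = -59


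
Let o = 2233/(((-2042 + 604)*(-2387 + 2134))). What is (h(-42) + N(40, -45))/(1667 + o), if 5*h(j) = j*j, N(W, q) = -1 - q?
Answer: 65618816/275672805 ≈ 0.23803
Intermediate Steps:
h(j) = j²/5 (h(j) = (j*j)/5 = j²/5)
o = 203/33074 (o = 2233/((-1438*(-253))) = 2233/363814 = 2233*(1/363814) = 203/33074 ≈ 0.0061378)
(h(-42) + N(40, -45))/(1667 + o) = ((⅕)*(-42)² + (-1 - 1*(-45)))/(1667 + 203/33074) = ((⅕)*1764 + (-1 + 45))/(55134561/33074) = (1764/5 + 44)*(33074/55134561) = (1984/5)*(33074/55134561) = 65618816/275672805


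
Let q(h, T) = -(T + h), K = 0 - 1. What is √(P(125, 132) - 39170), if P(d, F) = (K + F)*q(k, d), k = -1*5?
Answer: I*√54890 ≈ 234.29*I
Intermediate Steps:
k = -5
K = -1
q(h, T) = -T - h
P(d, F) = (-1 + F)*(5 - d) (P(d, F) = (-1 + F)*(-d - 1*(-5)) = (-1 + F)*(-d + 5) = (-1 + F)*(5 - d))
√(P(125, 132) - 39170) = √(-(-1 + 132)*(-5 + 125) - 39170) = √(-1*131*120 - 39170) = √(-15720 - 39170) = √(-54890) = I*√54890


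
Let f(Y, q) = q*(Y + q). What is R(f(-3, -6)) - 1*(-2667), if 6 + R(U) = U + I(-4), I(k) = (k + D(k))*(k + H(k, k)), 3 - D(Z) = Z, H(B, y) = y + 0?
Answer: 2691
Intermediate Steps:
H(B, y) = y
D(Z) = 3 - Z
I(k) = 6*k (I(k) = (k + (3 - k))*(k + k) = 3*(2*k) = 6*k)
R(U) = -30 + U (R(U) = -6 + (U + 6*(-4)) = -6 + (U - 24) = -6 + (-24 + U) = -30 + U)
R(f(-3, -6)) - 1*(-2667) = (-30 - 6*(-3 - 6)) - 1*(-2667) = (-30 - 6*(-9)) + 2667 = (-30 + 54) + 2667 = 24 + 2667 = 2691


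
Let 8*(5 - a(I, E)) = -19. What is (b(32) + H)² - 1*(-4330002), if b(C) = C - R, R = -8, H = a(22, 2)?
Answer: 277263769/64 ≈ 4.3322e+6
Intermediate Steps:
a(I, E) = 59/8 (a(I, E) = 5 - ⅛*(-19) = 5 + 19/8 = 59/8)
H = 59/8 ≈ 7.3750
b(C) = 8 + C (b(C) = C - 1*(-8) = C + 8 = 8 + C)
(b(32) + H)² - 1*(-4330002) = ((8 + 32) + 59/8)² - 1*(-4330002) = (40 + 59/8)² + 4330002 = (379/8)² + 4330002 = 143641/64 + 4330002 = 277263769/64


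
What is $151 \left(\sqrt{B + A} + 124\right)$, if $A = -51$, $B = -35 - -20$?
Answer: $18724 + 151 i \sqrt{66} \approx 18724.0 + 1226.7 i$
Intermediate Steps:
$B = -15$ ($B = -35 + 20 = -15$)
$151 \left(\sqrt{B + A} + 124\right) = 151 \left(\sqrt{-15 - 51} + 124\right) = 151 \left(\sqrt{-66} + 124\right) = 151 \left(i \sqrt{66} + 124\right) = 151 \left(124 + i \sqrt{66}\right) = 18724 + 151 i \sqrt{66}$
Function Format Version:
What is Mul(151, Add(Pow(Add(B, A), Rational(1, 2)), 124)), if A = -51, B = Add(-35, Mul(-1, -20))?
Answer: Add(18724, Mul(151, I, Pow(66, Rational(1, 2)))) ≈ Add(18724., Mul(1226.7, I))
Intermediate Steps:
B = -15 (B = Add(-35, 20) = -15)
Mul(151, Add(Pow(Add(B, A), Rational(1, 2)), 124)) = Mul(151, Add(Pow(Add(-15, -51), Rational(1, 2)), 124)) = Mul(151, Add(Pow(-66, Rational(1, 2)), 124)) = Mul(151, Add(Mul(I, Pow(66, Rational(1, 2))), 124)) = Mul(151, Add(124, Mul(I, Pow(66, Rational(1, 2))))) = Add(18724, Mul(151, I, Pow(66, Rational(1, 2))))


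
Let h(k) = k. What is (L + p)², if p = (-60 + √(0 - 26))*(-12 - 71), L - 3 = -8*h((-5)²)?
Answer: 22697975 - 793978*I*√26 ≈ 2.2698e+7 - 4.0485e+6*I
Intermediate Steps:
L = -197 (L = 3 - 8*(-5)² = 3 - 8*25 = 3 - 200 = -197)
p = 4980 - 83*I*√26 (p = (-60 + √(-26))*(-83) = (-60 + I*√26)*(-83) = 4980 - 83*I*√26 ≈ 4980.0 - 423.22*I)
(L + p)² = (-197 + (4980 - 83*I*√26))² = (4783 - 83*I*√26)²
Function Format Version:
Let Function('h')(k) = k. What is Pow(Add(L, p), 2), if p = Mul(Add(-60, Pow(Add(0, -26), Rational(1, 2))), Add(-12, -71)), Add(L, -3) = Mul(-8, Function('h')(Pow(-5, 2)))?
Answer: Add(22697975, Mul(-793978, I, Pow(26, Rational(1, 2)))) ≈ Add(2.2698e+7, Mul(-4.0485e+6, I))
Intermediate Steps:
L = -197 (L = Add(3, Mul(-8, Pow(-5, 2))) = Add(3, Mul(-8, 25)) = Add(3, -200) = -197)
p = Add(4980, Mul(-83, I, Pow(26, Rational(1, 2)))) (p = Mul(Add(-60, Pow(-26, Rational(1, 2))), -83) = Mul(Add(-60, Mul(I, Pow(26, Rational(1, 2)))), -83) = Add(4980, Mul(-83, I, Pow(26, Rational(1, 2)))) ≈ Add(4980.0, Mul(-423.22, I)))
Pow(Add(L, p), 2) = Pow(Add(-197, Add(4980, Mul(-83, I, Pow(26, Rational(1, 2))))), 2) = Pow(Add(4783, Mul(-83, I, Pow(26, Rational(1, 2)))), 2)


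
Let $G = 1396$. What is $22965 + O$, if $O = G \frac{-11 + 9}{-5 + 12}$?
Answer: $\frac{157963}{7} \approx 22566.0$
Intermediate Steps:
$O = - \frac{2792}{7}$ ($O = 1396 \frac{-11 + 9}{-5 + 12} = 1396 \left(- \frac{2}{7}\right) = - \frac{2792}{7} \approx -398.86$)
$22965 + O = 22965 - \frac{2792}{7} = \frac{157963}{7}$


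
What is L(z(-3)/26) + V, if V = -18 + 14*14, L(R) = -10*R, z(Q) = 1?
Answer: 2309/13 ≈ 177.62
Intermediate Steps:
V = 178 (V = -18 + 196 = 178)
L(z(-3)/26) + V = -10/26 + 178 = -10*1/26 + 178 = -5/13 + 178 = 2309/13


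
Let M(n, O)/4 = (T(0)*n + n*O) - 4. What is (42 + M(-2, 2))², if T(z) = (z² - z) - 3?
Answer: 1156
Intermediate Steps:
T(z) = -3 + z² - z
M(n, O) = -16 - 12*n + 4*O*n (M(n, O) = 4*(((-3 + 0² - 1*0)*n + n*O) - 4) = 4*(((-3 + 0 + 0)*n + O*n) - 4) = 4*((-3*n + O*n) - 4) = 4*(-4 - 3*n + O*n) = -16 - 12*n + 4*O*n)
(42 + M(-2, 2))² = (42 + (-16 - 12*(-2) + 4*2*(-2)))² = (42 + (-16 + 24 - 16))² = (42 - 8)² = 34² = 1156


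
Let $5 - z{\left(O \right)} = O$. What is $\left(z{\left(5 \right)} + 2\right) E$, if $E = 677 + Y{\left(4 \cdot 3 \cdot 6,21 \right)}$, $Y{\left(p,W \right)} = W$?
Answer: $1396$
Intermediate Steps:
$z{\left(O \right)} = 5 - O$
$E = 698$ ($E = 677 + 21 = 698$)
$\left(z{\left(5 \right)} + 2\right) E = \left(\left(5 - 5\right) + 2\right) 698 = \left(0 + 2\right) 698 = 2 \cdot 698 = 1396$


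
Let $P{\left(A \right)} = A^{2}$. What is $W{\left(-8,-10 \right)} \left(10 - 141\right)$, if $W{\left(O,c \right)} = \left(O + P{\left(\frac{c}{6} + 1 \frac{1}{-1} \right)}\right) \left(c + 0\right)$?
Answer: $- \frac{10480}{9} \approx -1164.4$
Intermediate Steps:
$W{\left(O,c \right)} = c \left(O + \left(-1 + \frac{c}{6}\right)^{2}\right)$ ($W{\left(O,c \right)} = \left(O + \left(\frac{c}{6} + 1 \frac{1}{-1}\right)^{2}\right) \left(c + 0\right) = \left(O + \left(c \frac{1}{6} + 1 \left(-1\right)\right)^{2}\right) c = \left(O + \left(\frac{c}{6} - 1\right)^{2}\right) c = \left(O + \left(-1 + \frac{c}{6}\right)^{2}\right) c = c \left(O + \left(-1 + \frac{c}{6}\right)^{2}\right)$)
$W{\left(-8,-10 \right)} \left(10 - 141\right) = \frac{1}{36} \left(-10\right) \left(\left(-6 - 10\right)^{2} + 36 \left(-8\right)\right) \left(10 - 141\right) = \frac{1}{36} \left(-10\right) \left(\left(-16\right)^{2} - 288\right) \left(-131\right) = \frac{1}{36} \left(-10\right) \left(256 - 288\right) \left(-131\right) = \frac{1}{36} \left(-10\right) \left(-32\right) \left(-131\right) = \frac{80}{9} \left(-131\right) = - \frac{10480}{9}$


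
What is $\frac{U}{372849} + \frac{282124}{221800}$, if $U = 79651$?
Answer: $\frac{30714060769}{20674477050} \approx 1.4856$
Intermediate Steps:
$\frac{U}{372849} + \frac{282124}{221800} = \frac{79651}{372849} + \frac{282124}{221800} = 79651 \cdot \frac{1}{372849} + 282124 \cdot \frac{1}{221800} = \frac{79651}{372849} + \frac{70531}{55450} = \frac{30714060769}{20674477050}$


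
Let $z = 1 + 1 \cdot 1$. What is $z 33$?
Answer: $66$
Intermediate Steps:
$z = 2$ ($z = 1 + 1 = 2$)
$z 33 = 2 \cdot 33 = 66$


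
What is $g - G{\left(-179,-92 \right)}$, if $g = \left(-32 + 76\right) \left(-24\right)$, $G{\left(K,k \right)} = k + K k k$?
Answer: $1514092$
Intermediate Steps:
$G{\left(K,k \right)} = k + K k^{2}$
$g = -1056$ ($g = 44 \left(-24\right) = -1056$)
$g - G{\left(-179,-92 \right)} = -1056 - - 92 \left(1 - -16468\right) = -1056 - - 92 \left(1 + 16468\right) = -1056 - \left(-92\right) 16469 = -1056 - -1515148 = -1056 + 1515148 = 1514092$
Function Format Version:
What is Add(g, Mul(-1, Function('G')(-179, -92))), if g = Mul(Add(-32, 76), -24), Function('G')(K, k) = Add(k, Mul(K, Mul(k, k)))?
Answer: 1514092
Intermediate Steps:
Function('G')(K, k) = Add(k, Mul(K, Pow(k, 2)))
g = -1056 (g = Mul(44, -24) = -1056)
Add(g, Mul(-1, Function('G')(-179, -92))) = Add(-1056, Mul(-1, Mul(-92, Add(1, Mul(-179, -92))))) = Add(-1056, Mul(-1, Mul(-92, Add(1, 16468)))) = Add(-1056, Mul(-1, Mul(-92, 16469))) = Add(-1056, Mul(-1, -1515148)) = Add(-1056, 1515148) = 1514092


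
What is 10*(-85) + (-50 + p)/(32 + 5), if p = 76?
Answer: -31424/37 ≈ -849.30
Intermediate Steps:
10*(-85) + (-50 + p)/(32 + 5) = 10*(-85) + (-50 + 76)/(32 + 5) = -850 + 26/37 = -31424/37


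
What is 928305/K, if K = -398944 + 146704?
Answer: -61887/16816 ≈ -3.6802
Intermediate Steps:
K = -252240
928305/K = 928305/(-252240) = 928305*(-1/252240) = -61887/16816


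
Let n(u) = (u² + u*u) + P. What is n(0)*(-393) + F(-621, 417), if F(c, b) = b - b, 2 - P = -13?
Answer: -5895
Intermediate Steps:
P = 15 (P = 2 - 1*(-13) = 2 + 13 = 15)
F(c, b) = 0
n(u) = 15 + 2*u² (n(u) = (u² + u*u) + 15 = (u² + u²) + 15 = 2*u² + 15 = 15 + 2*u²)
n(0)*(-393) + F(-621, 417) = (15 + 2*0²)*(-393) + 0 = (15 + 2*0)*(-393) + 0 = (15 + 0)*(-393) + 0 = 15*(-393) + 0 = -5895 + 0 = -5895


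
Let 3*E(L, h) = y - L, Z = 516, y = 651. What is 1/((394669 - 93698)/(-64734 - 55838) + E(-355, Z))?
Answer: 361716/120392519 ≈ 0.0030045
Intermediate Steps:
E(L, h) = 217 - L/3 (E(L, h) = (651 - L)/3 = 217 - L/3)
1/((394669 - 93698)/(-64734 - 55838) + E(-355, Z)) = 1/((394669 - 93698)/(-64734 - 55838) + (217 - ⅓*(-355))) = 1/(300971/(-120572) + (217 + 355/3)) = 1/(300971*(-1/120572) + 1006/3) = 1/(-300971/120572 + 1006/3) = 1/(120392519/361716) = 361716/120392519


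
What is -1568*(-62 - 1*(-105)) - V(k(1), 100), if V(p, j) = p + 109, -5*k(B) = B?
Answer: -337664/5 ≈ -67533.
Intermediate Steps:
k(B) = -B/5
V(p, j) = 109 + p
-1568*(-62 - 1*(-105)) - V(k(1), 100) = -1568*(-62 - 1*(-105)) - (109 - ⅕*1) = -1568*(-62 + 105) - (109 - ⅕) = -1568*43 - 1*544/5 = -67424 - 544/5 = -337664/5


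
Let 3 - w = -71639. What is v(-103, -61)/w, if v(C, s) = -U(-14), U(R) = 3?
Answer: -3/71642 ≈ -4.1875e-5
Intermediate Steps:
w = 71642 (w = 3 - 1*(-71639) = 3 + 71639 = 71642)
v(C, s) = -3 (v(C, s) = -1*3 = -3)
v(-103, -61)/w = -3/71642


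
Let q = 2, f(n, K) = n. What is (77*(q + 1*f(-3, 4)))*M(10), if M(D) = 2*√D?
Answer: -154*√10 ≈ -486.99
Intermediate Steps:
(77*(q + 1*f(-3, 4)))*M(10) = (77*(2 + 1*(-3)))*(2*√10) = (77*(2 - 3))*(2*√10) = (77*(-1))*(2*√10) = -154*√10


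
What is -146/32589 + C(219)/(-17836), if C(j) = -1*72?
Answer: -64412/145314351 ≈ -0.00044326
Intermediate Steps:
C(j) = -72
-146/32589 + C(219)/(-17836) = -146/32589 - 72/(-17836) = -146*1/32589 - 72*(-1/17836) = -146/32589 + 18/4459 = -64412/145314351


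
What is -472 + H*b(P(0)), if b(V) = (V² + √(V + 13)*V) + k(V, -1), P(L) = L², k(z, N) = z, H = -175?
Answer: -472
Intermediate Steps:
b(V) = V + V² + V*√(13 + V) (b(V) = (V² + √(V + 13)*V) + V = (V² + √(13 + V)*V) + V = (V² + V*√(13 + V)) + V = V + V² + V*√(13 + V))
-472 + H*b(P(0)) = -472 - 175*0²*(1 + 0² + √(13 + 0²)) = -472 - 0*(1 + 0 + √(13 + 0)) = -472 - 0*(1 + 0 + √13) = -472 - 0*(1 + √13) = -472 - 175*0 = -472 + 0 = -472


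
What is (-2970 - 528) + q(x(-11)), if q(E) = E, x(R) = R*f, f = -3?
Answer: -3465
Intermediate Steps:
x(R) = -3*R (x(R) = R*(-3) = -3*R)
(-2970 - 528) + q(x(-11)) = (-2970 - 528) - 3*(-11) = -3498 + 33 = -3465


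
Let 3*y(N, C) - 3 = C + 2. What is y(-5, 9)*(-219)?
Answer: -1022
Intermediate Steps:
y(N, C) = 5/3 + C/3 (y(N, C) = 1 + (C + 2)/3 = 1 + (2 + C)/3 = 1 + (2/3 + C/3) = 5/3 + C/3)
y(-5, 9)*(-219) = (5/3 + (1/3)*9)*(-219) = (5/3 + 3)*(-219) = (14/3)*(-219) = -1022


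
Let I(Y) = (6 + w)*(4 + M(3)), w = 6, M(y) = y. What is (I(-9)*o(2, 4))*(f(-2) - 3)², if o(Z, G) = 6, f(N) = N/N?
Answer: 2016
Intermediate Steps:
f(N) = 1
I(Y) = 84 (I(Y) = (6 + 6)*(4 + 3) = 12*7 = 84)
(I(-9)*o(2, 4))*(f(-2) - 3)² = (84*6)*(1 - 3)² = 504*(-2)² = 504*4 = 2016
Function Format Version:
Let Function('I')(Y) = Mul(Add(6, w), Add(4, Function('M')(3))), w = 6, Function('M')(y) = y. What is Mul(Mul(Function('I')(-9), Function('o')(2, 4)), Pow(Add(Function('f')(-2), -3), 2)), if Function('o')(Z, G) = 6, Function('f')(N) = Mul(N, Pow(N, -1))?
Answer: 2016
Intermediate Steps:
Function('f')(N) = 1
Function('I')(Y) = 84 (Function('I')(Y) = Mul(Add(6, 6), Add(4, 3)) = Mul(12, 7) = 84)
Mul(Mul(Function('I')(-9), Function('o')(2, 4)), Pow(Add(Function('f')(-2), -3), 2)) = Mul(Mul(84, 6), Pow(Add(1, -3), 2)) = Mul(504, Pow(-2, 2)) = Mul(504, 4) = 2016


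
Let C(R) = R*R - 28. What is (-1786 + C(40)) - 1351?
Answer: -1565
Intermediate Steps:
C(R) = -28 + R² (C(R) = R² - 28 = -28 + R²)
(-1786 + C(40)) - 1351 = (-1786 + (-28 + 40²)) - 1351 = (-1786 + (-28 + 1600)) - 1351 = (-1786 + 1572) - 1351 = -214 - 1351 = -1565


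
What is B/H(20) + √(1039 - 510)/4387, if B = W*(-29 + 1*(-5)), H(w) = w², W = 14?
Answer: -519753/438700 ≈ -1.1848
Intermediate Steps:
B = -476 (B = 14*(-29 + 1*(-5)) = 14*(-29 - 5) = 14*(-34) = -476)
B/H(20) + √(1039 - 510)/4387 = -476/(20²) + √(1039 - 510)/4387 = -476/400 + √529*(1/4387) = -476*1/400 + 23*(1/4387) = -119/100 + 23/4387 = -519753/438700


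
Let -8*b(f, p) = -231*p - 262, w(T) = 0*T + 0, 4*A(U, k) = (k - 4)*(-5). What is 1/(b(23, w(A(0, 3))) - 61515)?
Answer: -4/245929 ≈ -1.6265e-5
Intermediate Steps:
A(U, k) = 5 - 5*k/4 (A(U, k) = ((k - 4)*(-5))/4 = ((-4 + k)*(-5))/4 = (20 - 5*k)/4 = 5 - 5*k/4)
w(T) = 0 (w(T) = 0 + 0 = 0)
b(f, p) = 131/4 + 231*p/8 (b(f, p) = -(-231*p - 262)/8 = -(-262 - 231*p)/8 = 131/4 + 231*p/8)
1/(b(23, w(A(0, 3))) - 61515) = 1/((131/4 + (231/8)*0) - 61515) = 1/((131/4 + 0) - 61515) = 1/(131/4 - 61515) = 1/(-245929/4) = -4/245929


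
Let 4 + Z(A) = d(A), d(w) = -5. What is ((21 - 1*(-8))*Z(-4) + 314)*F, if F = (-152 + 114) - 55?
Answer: -4929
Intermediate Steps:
Z(A) = -9 (Z(A) = -4 - 5 = -9)
F = -93 (F = -38 - 55 = -93)
((21 - 1*(-8))*Z(-4) + 314)*F = ((21 - 1*(-8))*(-9) + 314)*(-93) = ((21 + 8)*(-9) + 314)*(-93) = (29*(-9) + 314)*(-93) = (-261 + 314)*(-93) = 53*(-93) = -4929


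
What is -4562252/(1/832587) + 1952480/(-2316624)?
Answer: -549976919829152066/144789 ≈ -3.7985e+12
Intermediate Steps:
-4562252/(1/832587) + 1952480/(-2316624) = -4562252/1/832587 + 1952480*(-1/2316624) = -4562252*832587 - 122030/144789 = -3798471705924 - 122030/144789 = -549976919829152066/144789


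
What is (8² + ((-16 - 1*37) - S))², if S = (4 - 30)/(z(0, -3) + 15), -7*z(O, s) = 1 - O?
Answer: 2601/16 ≈ 162.56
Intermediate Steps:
z(O, s) = -⅐ + O/7 (z(O, s) = -(1 - O)/7 = -⅐ + O/7)
S = -7/4 (S = (4 - 30)/((-⅐ + (⅐)*0) + 15) = -26/((-⅐ + 0) + 15) = -26/(-⅐ + 15) = -26/104/7 = -26*7/104 = -7/4 ≈ -1.7500)
(8² + ((-16 - 1*37) - S))² = (8² + ((-16 - 1*37) - 1*(-7/4)))² = (64 + ((-16 - 37) + 7/4))² = (64 + (-53 + 7/4))² = (64 - 205/4)² = (51/4)² = 2601/16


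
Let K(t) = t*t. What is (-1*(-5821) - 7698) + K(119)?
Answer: 12284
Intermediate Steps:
K(t) = t²
(-1*(-5821) - 7698) + K(119) = (-1*(-5821) - 7698) + 119² = (5821 - 7698) + 14161 = -1877 + 14161 = 12284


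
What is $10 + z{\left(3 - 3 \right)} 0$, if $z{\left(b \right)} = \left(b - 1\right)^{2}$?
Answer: $10$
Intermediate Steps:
$z{\left(b \right)} = \left(-1 + b\right)^{2}$
$10 + z{\left(3 - 3 \right)} 0 = 10 + \left(-1 + \left(3 - 3\right)\right)^{2} \cdot 0 = 10 + \left(-1 + 0\right)^{2} \cdot 0 = 10 + \left(-1\right)^{2} \cdot 0 = 10 + 1 \cdot 0 = 10 + 0 = 10$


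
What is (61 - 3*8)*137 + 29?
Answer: 5098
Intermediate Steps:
(61 - 3*8)*137 + 29 = (61 - 24)*137 + 29 = 37*137 + 29 = 5069 + 29 = 5098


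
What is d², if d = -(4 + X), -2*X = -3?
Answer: 121/4 ≈ 30.250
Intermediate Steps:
X = 3/2 (X = -½*(-3) = 3/2 ≈ 1.5000)
d = -11/2 (d = -(4 + 3/2) = -1*11/2 = -11/2 ≈ -5.5000)
d² = (-11/2)² = 121/4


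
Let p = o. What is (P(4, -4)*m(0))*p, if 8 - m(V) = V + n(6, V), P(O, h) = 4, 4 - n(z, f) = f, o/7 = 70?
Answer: 7840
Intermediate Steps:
o = 490 (o = 7*70 = 490)
n(z, f) = 4 - f
m(V) = 4 (m(V) = 8 - (V + (4 - V)) = 8 - 1*4 = 8 - 4 = 4)
p = 490
(P(4, -4)*m(0))*p = (4*4)*490 = 16*490 = 7840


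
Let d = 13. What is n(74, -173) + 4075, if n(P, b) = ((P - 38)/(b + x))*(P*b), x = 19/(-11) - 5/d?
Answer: 55982257/8347 ≈ 6706.9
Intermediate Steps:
x = -302/143 (x = 19/(-11) - 5/13 = 19*(-1/11) - 5*1/13 = -19/11 - 5/13 = -302/143 ≈ -2.1119)
n(P, b) = P*b*(-38 + P)/(-302/143 + b) (n(P, b) = ((P - 38)/(b - 302/143))*(P*b) = ((-38 + P)/(-302/143 + b))*(P*b) = P*b*(-38 + P)/(-302/143 + b))
n(74, -173) + 4075 = 143*74*(-173)*(-38 + 74)/(-302 + 143*(-173)) + 4075 = 143*74*(-173)*36/(-302 - 24739) + 4075 = 143*74*(-173)*36/(-25041) + 4075 = 143*74*(-173)*(-1/25041)*36 + 4075 = 21968232/8347 + 4075 = 55982257/8347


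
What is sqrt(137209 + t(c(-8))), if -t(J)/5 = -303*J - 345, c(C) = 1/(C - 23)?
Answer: sqrt(133468609)/31 ≈ 372.67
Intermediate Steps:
c(C) = 1/(-23 + C)
t(J) = 1725 + 1515*J (t(J) = -5*(-303*J - 345) = -5*(-345 - 303*J) = 1725 + 1515*J)
sqrt(137209 + t(c(-8))) = sqrt(137209 + (1725 + 1515/(-23 - 8))) = sqrt(137209 + (1725 + 1515/(-31))) = sqrt(137209 + (1725 + 1515*(-1/31))) = sqrt(137209 + (1725 - 1515/31)) = sqrt(137209 + 51960/31) = sqrt(4305439/31) = sqrt(133468609)/31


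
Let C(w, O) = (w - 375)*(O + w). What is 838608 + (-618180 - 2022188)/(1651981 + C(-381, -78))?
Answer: 1676362172512/1998985 ≈ 8.3861e+5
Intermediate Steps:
C(w, O) = (-375 + w)*(O + w)
838608 + (-618180 - 2022188)/(1651981 + C(-381, -78)) = 838608 + (-618180 - 2022188)/(1651981 + ((-381)**2 - 375*(-78) - 375*(-381) - 78*(-381))) = 838608 - 2640368/(1651981 + (145161 + 29250 + 142875 + 29718)) = 838608 - 2640368/(1651981 + 347004) = 838608 - 2640368/1998985 = 1676362172512/1998985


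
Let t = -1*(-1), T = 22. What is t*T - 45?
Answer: -23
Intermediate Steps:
t = 1
t*T - 45 = 1*22 - 45 = 22 - 45 = -23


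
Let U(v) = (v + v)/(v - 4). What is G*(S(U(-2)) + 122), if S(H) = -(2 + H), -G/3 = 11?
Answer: -3938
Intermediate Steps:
G = -33 (G = -3*11 = -33)
U(v) = 2*v/(-4 + v) (U(v) = (2*v)/(-4 + v) = 2*v/(-4 + v))
S(H) = -2 - H
G*(S(U(-2)) + 122) = -33*((-2 - 2*(-2)/(-4 - 2)) + 122) = -33*((-2 - 2*(-2)/(-6)) + 122) = -33*((-2 - 2*(-2)*(-1)/6) + 122) = -33*((-2 - 1*⅔) + 122) = -33*((-2 - ⅔) + 122) = -33*(-8/3 + 122) = -33*358/3 = -3938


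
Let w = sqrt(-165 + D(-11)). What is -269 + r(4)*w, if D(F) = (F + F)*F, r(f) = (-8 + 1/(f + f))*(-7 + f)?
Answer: -269 + 189*sqrt(77)/8 ≈ -61.691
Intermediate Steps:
r(f) = (-8 + 1/(2*f))*(-7 + f)
D(F) = 2*F**2 (D(F) = (2*F)*F = 2*F**2)
w = sqrt(77) (w = sqrt(-165 + 2*(-11)**2) = sqrt(-165 + 2*121) = sqrt(-165 + 242) = sqrt(77) ≈ 8.7750)
-269 + r(4)*w = -269 + (113/2 - 8*4 - 7/2/4)*sqrt(77) = -269 + (113/2 - 32 - 7/2*1/4)*sqrt(77) = -269 + (113/2 - 32 - 7/8)*sqrt(77) = -269 + 189*sqrt(77)/8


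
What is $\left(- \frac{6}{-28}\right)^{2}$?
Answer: $\frac{9}{196} \approx 0.045918$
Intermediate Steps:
$\left(- \frac{6}{-28}\right)^{2} = \left(\left(-6\right) \left(- \frac{1}{28}\right)\right)^{2} = \left(\frac{3}{14}\right)^{2} = \frac{9}{196}$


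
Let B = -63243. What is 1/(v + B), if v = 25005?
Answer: -1/38238 ≈ -2.6152e-5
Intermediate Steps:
1/(v + B) = 1/(25005 - 63243) = 1/(-38238) = -1/38238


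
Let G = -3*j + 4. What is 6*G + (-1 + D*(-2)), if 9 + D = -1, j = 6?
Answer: -65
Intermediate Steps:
G = -14 (G = -3*6 + 4 = -18 + 4 = -14)
D = -10 (D = -9 - 1 = -10)
6*G + (-1 + D*(-2)) = 6*(-14) + (-1 - 10*(-2)) = -84 + (-1 + 20) = -84 + 19 = -65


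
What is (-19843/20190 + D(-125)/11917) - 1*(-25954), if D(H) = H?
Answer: 6244403192639/240604230 ≈ 25953.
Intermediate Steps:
(-19843/20190 + D(-125)/11917) - 1*(-25954) = (-19843/20190 - 125/11917) - 1*(-25954) = (-19843*1/20190 - 125*1/11917) + 25954 = (-19843/20190 - 125/11917) + 25954 = -238992781/240604230 + 25954 = 6244403192639/240604230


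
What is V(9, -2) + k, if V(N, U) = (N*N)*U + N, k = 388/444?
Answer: -16886/111 ≈ -152.13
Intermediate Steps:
k = 97/111 (k = 388*(1/444) = 97/111 ≈ 0.87387)
V(N, U) = N + U*N**2 (V(N, U) = N**2*U + N = U*N**2 + N = N + U*N**2)
V(9, -2) + k = 9*(1 + 9*(-2)) + 97/111 = 9*(1 - 18) + 97/111 = 9*(-17) + 97/111 = -153 + 97/111 = -16886/111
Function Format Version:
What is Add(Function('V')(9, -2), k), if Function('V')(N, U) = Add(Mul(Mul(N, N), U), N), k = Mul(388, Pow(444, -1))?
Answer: Rational(-16886, 111) ≈ -152.13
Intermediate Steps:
k = Rational(97, 111) (k = Mul(388, Rational(1, 444)) = Rational(97, 111) ≈ 0.87387)
Function('V')(N, U) = Add(N, Mul(U, Pow(N, 2))) (Function('V')(N, U) = Add(Mul(Pow(N, 2), U), N) = Add(Mul(U, Pow(N, 2)), N) = Add(N, Mul(U, Pow(N, 2))))
Add(Function('V')(9, -2), k) = Add(Mul(9, Add(1, Mul(9, -2))), Rational(97, 111)) = Add(Mul(9, Add(1, -18)), Rational(97, 111)) = Add(Mul(9, -17), Rational(97, 111)) = Add(-153, Rational(97, 111)) = Rational(-16886, 111)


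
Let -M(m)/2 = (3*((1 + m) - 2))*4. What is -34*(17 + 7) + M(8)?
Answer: -984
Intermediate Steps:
M(m) = 24 - 24*m (M(m) = -2*3*((1 + m) - 2)*4 = -2*3*(-1 + m)*4 = -2*(-3 + 3*m)*4 = -2*(-12 + 12*m) = 24 - 24*m)
-34*(17 + 7) + M(8) = -34*(17 + 7) + (24 - 24*8) = -34*24 + (24 - 192) = -816 - 168 = -984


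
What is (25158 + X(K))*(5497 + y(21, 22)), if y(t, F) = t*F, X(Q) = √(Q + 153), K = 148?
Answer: 149916522 + 5959*√301 ≈ 1.5002e+8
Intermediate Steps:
X(Q) = √(153 + Q)
y(t, F) = F*t
(25158 + X(K))*(5497 + y(21, 22)) = (25158 + √(153 + 148))*(5497 + 22*21) = (25158 + √301)*(5497 + 462) = (25158 + √301)*5959 = 149916522 + 5959*√301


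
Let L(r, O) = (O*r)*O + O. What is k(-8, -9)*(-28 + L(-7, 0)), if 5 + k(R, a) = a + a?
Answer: 644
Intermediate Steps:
k(R, a) = -5 + 2*a (k(R, a) = -5 + (a + a) = -5 + 2*a)
L(r, O) = O + r*O² (L(r, O) = r*O² + O = O + r*O²)
k(-8, -9)*(-28 + L(-7, 0)) = (-5 + 2*(-9))*(-28 + 0*(1 + 0*(-7))) = (-5 - 18)*(-28 + 0*(1 + 0)) = -23*(-28 + 0*1) = -23*(-28 + 0) = -23*(-28) = 644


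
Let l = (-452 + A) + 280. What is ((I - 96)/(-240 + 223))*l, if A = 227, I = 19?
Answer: 4235/17 ≈ 249.12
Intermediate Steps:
l = 55 (l = (-452 + 227) + 280 = -225 + 280 = 55)
((I - 96)/(-240 + 223))*l = ((19 - 96)/(-240 + 223))*55 = -77/(-17)*55 = -77*(-1/17)*55 = (77/17)*55 = 4235/17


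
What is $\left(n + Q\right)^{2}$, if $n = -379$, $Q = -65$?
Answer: $197136$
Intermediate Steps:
$\left(n + Q\right)^{2} = \left(-379 - 65\right)^{2} = \left(-444\right)^{2} = 197136$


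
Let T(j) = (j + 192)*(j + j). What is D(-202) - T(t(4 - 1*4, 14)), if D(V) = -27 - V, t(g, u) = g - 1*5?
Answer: 2045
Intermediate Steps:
t(g, u) = -5 + g (t(g, u) = g - 5 = -5 + g)
T(j) = 2*j*(192 + j) (T(j) = (192 + j)*(2*j) = 2*j*(192 + j))
D(-202) - T(t(4 - 1*4, 14)) = (-27 - 1*(-202)) - 2*(-5 + (4 - 1*4))*(192 + (-5 + (4 - 1*4))) = (-27 + 202) - 2*(-5 + (4 - 4))*(192 + (-5 + (4 - 4))) = 175 - 2*(-5 + 0)*(192 + (-5 + 0)) = 175 - 2*(-5)*(192 - 5) = 175 - 2*(-5)*187 = 175 - 1*(-1870) = 175 + 1870 = 2045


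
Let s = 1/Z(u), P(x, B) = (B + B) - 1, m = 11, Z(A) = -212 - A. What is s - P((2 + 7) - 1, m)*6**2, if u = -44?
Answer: -127009/168 ≈ -756.01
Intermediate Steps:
P(x, B) = -1 + 2*B (P(x, B) = 2*B - 1 = -1 + 2*B)
s = -1/168 (s = 1/(-212 - 1*(-44)) = 1/(-212 + 44) = 1/(-168) = -1/168 ≈ -0.0059524)
s - P((2 + 7) - 1, m)*6**2 = -1/168 - (-1 + 2*11)*6**2 = -1/168 - (-1 + 22)*36 = -1/168 - 21*36 = -1/168 - 1*756 = -1/168 - 756 = -127009/168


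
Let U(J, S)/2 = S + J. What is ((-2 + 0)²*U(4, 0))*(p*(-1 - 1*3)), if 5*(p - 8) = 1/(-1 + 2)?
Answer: -5248/5 ≈ -1049.6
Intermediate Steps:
U(J, S) = 2*J + 2*S (U(J, S) = 2*(S + J) = 2*(J + S) = 2*J + 2*S)
p = 41/5 (p = 8 + 1/(5*(-1 + 2)) = 8 + (⅕)/1 = 8 + (⅕)*1 = 8 + ⅕ = 41/5 ≈ 8.2000)
((-2 + 0)²*U(4, 0))*(p*(-1 - 1*3)) = ((-2 + 0)²*(2*4 + 2*0))*(41*(-1 - 1*3)/5) = ((-2)²*(8 + 0))*(41*(-1 - 3)/5) = (4*8)*((41/5)*(-4)) = 32*(-164/5) = -5248/5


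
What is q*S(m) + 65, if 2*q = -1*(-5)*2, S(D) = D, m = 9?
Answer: 110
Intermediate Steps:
q = 5 (q = (-1*(-5)*2)/2 = (5*2)/2 = (½)*10 = 5)
q*S(m) + 65 = 5*9 + 65 = 45 + 65 = 110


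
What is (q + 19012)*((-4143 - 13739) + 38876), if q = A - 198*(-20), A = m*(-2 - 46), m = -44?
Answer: 526613496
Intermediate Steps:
A = 2112 (A = -44*(-2 - 46) = -44*(-48) = 2112)
q = 6072 (q = 2112 - 198*(-20) = 2112 + 3960 = 6072)
(q + 19012)*((-4143 - 13739) + 38876) = (6072 + 19012)*((-4143 - 13739) + 38876) = 25084*(-17882 + 38876) = 25084*20994 = 526613496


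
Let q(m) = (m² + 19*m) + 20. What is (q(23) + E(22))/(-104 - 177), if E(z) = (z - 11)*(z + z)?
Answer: -1470/281 ≈ -5.2313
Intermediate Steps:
q(m) = 20 + m² + 19*m
E(z) = 2*z*(-11 + z) (E(z) = (-11 + z)*(2*z) = 2*z*(-11 + z))
(q(23) + E(22))/(-104 - 177) = ((20 + 23² + 19*23) + 2*22*(-11 + 22))/(-104 - 177) = ((20 + 529 + 437) + 2*22*11)/(-281) = (986 + 484)*(-1/281) = 1470*(-1/281) = -1470/281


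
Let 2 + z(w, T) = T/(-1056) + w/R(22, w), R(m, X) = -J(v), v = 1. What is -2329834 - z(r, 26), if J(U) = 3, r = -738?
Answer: -1230281171/528 ≈ -2.3301e+6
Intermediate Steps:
R(m, X) = -3 (R(m, X) = -1*3 = -3)
z(w, T) = -2 - w/3 - T/1056 (z(w, T) = -2 + (T/(-1056) + w/(-3)) = -2 + (T*(-1/1056) + w*(-1/3)) = -2 + (-T/1056 - w/3) = -2 + (-w/3 - T/1056) = -2 - w/3 - T/1056)
-2329834 - z(r, 26) = -2329834 - (-2 - 1/3*(-738) - 1/1056*26) = -2329834 - (-2 + 246 - 13/528) = -2329834 - 1*128819/528 = -2329834 - 128819/528 = -1230281171/528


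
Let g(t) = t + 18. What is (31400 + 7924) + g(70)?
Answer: 39412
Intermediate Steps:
g(t) = 18 + t
(31400 + 7924) + g(70) = (31400 + 7924) + (18 + 70) = 39324 + 88 = 39412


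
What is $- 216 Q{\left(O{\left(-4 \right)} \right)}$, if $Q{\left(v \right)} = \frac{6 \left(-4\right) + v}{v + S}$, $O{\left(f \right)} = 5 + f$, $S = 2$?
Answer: $1656$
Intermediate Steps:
$Q{\left(v \right)} = \frac{-24 + v}{2 + v}$ ($Q{\left(v \right)} = \frac{6 \left(-4\right) + v}{v + 2} = \frac{-24 + v}{2 + v}$)
$- 216 Q{\left(O{\left(-4 \right)} \right)} = - 216 \frac{-24 + \left(5 - 4\right)}{2 + \left(5 - 4\right)} = - 216 \frac{-24 + 1}{2 + 1} = - 216 \cdot \frac{1}{3} \left(-23\right) = \left(-216\right) \left(- \frac{23}{3}\right) = 1656$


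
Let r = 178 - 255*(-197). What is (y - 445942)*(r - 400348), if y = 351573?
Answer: 33023016015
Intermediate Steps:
r = 50413 (r = 178 + 50235 = 50413)
(y - 445942)*(r - 400348) = (351573 - 445942)*(50413 - 400348) = -94369*(-349935) = 33023016015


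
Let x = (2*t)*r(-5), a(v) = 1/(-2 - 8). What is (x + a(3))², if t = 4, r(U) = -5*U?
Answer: 3996001/100 ≈ 39960.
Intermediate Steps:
a(v) = -⅒ (a(v) = 1/(-10) = -⅒)
x = 200 (x = (2*4)*(-5*(-5)) = 8*25 = 200)
(x + a(3))² = (200 - ⅒)² = (1999/10)² = 3996001/100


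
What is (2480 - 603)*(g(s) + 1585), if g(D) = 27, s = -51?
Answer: 3025724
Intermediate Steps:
(2480 - 603)*(g(s) + 1585) = (2480 - 603)*(27 + 1585) = 1877*1612 = 3025724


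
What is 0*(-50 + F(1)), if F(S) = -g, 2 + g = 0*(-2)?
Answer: 0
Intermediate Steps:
g = -2 (g = -2 + 0*(-2) = -2 + 0 = -2)
F(S) = 2 (F(S) = -1*(-2) = 2)
0*(-50 + F(1)) = 0*(-50 + 2) = 0*(-48) = 0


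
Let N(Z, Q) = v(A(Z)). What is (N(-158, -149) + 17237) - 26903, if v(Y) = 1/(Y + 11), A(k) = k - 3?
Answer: -1449901/150 ≈ -9666.0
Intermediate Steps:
A(k) = -3 + k
v(Y) = 1/(11 + Y)
N(Z, Q) = 1/(8 + Z) (N(Z, Q) = 1/(11 + (-3 + Z)) = 1/(8 + Z))
(N(-158, -149) + 17237) - 26903 = (1/(8 - 158) + 17237) - 26903 = (1/(-150) + 17237) - 26903 = (-1/150 + 17237) - 26903 = 2585549/150 - 26903 = -1449901/150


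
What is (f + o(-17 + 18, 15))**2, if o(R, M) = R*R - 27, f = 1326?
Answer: 1690000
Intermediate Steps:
o(R, M) = -27 + R**2 (o(R, M) = R**2 - 27 = -27 + R**2)
(f + o(-17 + 18, 15))**2 = (1326 + (-27 + (-17 + 18)**2))**2 = (1326 + (-27 + 1**2))**2 = (1326 + (-27 + 1))**2 = (1326 - 26)**2 = 1300**2 = 1690000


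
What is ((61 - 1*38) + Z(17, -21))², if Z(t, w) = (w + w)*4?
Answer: 21025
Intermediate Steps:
Z(t, w) = 8*w (Z(t, w) = (2*w)*4 = 8*w)
((61 - 1*38) + Z(17, -21))² = ((61 - 1*38) + 8*(-21))² = ((61 - 38) - 168)² = (23 - 168)² = (-145)² = 21025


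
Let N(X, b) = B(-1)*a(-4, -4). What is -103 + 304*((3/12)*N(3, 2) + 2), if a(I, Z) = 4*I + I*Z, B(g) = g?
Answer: 505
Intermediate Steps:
N(X, b) = 0 (N(X, b) = -(-4)*(4 - 4) = -(-4)*0 = -1*0 = 0)
-103 + 304*((3/12)*N(3, 2) + 2) = -103 + 304*((3/12)*0 + 2) = -103 + 304*((3*(1/12))*0 + 2) = -103 + 304*((¼)*0 + 2) = -103 + 304*(0 + 2) = -103 + 304*2 = -103 + 608 = 505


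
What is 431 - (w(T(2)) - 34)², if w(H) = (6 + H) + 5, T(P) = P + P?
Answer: 70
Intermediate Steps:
T(P) = 2*P
w(H) = 11 + H
431 - (w(T(2)) - 34)² = 431 - ((11 + 2*2) - 34)² = 431 - ((11 + 4) - 34)² = 431 - (15 - 34)² = 431 - 1*(-19)² = 431 - 1*361 = 431 - 361 = 70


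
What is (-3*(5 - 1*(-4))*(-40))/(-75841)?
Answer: -1080/75841 ≈ -0.014240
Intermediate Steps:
(-3*(5 - 1*(-4))*(-40))/(-75841) = (-3*(5 + 4)*(-40))*(-1/75841) = (-3*9*(-40))*(-1/75841) = -27*(-40)*(-1/75841) = 1080*(-1/75841) = -1080/75841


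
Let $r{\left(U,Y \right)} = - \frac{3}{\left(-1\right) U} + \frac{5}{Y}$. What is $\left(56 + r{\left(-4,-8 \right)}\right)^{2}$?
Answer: $\frac{190969}{64} \approx 2983.9$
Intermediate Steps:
$r{\left(U,Y \right)} = \frac{3}{U} + \frac{5}{Y}$ ($r{\left(U,Y \right)} = - 3 \left(- \frac{1}{U}\right) + \frac{5}{Y} = \frac{3}{U} + \frac{5}{Y}$)
$\left(56 + r{\left(-4,-8 \right)}\right)^{2} = \left(56 + \left(\frac{3}{-4} + \frac{5}{-8}\right)\right)^{2} = \left(56 + \left(3 \left(- \frac{1}{4}\right) + 5 \left(- \frac{1}{8}\right)\right)\right)^{2} = \left(56 - \frac{11}{8}\right)^{2} = \left(\frac{437}{8}\right)^{2} = \frac{190969}{64}$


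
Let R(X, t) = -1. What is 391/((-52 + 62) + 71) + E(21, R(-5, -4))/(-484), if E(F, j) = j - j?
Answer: 391/81 ≈ 4.8272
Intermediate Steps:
E(F, j) = 0
391/((-52 + 62) + 71) + E(21, R(-5, -4))/(-484) = 391/((-52 + 62) + 71) + 0/(-484) = 391/(10 + 71) + 0*(-1/484) = 391/81 + 0 = 391/81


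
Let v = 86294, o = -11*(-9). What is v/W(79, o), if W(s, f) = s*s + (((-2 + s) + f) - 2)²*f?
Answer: 86294/3003565 ≈ 0.028731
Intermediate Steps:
o = 99
W(s, f) = s² + f*(-4 + f + s)² (W(s, f) = s² + ((-2 + f + s) - 2)²*f = s² + (-4 + f + s)²*f = s² + f*(-4 + f + s)²)
v/W(79, o) = 86294/(79² + 99*(-4 + 99 + 79)²) = 86294/(6241 + 99*174²) = 86294/(6241 + 99*30276) = 86294/(6241 + 2997324) = 86294/3003565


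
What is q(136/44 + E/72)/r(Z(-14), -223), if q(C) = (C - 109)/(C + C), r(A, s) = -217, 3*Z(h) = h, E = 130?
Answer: 41225/841526 ≈ 0.048988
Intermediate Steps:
Z(h) = h/3
q(C) = (-109 + C)/(2*C) (q(C) = (-109 + C)/((2*C)) = (-109 + C)*(1/(2*C)) = (-109 + C)/(2*C))
q(136/44 + E/72)/r(Z(-14), -223) = ((-109 + (136/44 + 130/72))/(2*(136/44 + 130/72)))/(-217) = ((-109 + (136*(1/44) + 130*(1/72)))/(2*(136*(1/44) + 130*(1/72))))*(-1/217) = ((-109 + (34/11 + 65/36))/(2*(34/11 + 65/36)))*(-1/217) = ((-109 + 1939/396)/(2*(1939/396)))*(-1/217) = ((1/2)*(396/1939)*(-41225/396))*(-1/217) = -41225/3878*(-1/217) = 41225/841526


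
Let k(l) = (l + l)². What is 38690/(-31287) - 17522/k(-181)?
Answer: -2809151587/2049986814 ≈ -1.3703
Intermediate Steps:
k(l) = 4*l² (k(l) = (2*l)² = 4*l²)
38690/(-31287) - 17522/k(-181) = 38690/(-31287) - 17522/(4*(-181)²) = 38690*(-1/31287) - 17522/(4*32761) = -38690/31287 - 17522/131044 = -38690/31287 - 17522*1/131044 = -38690/31287 - 8761/65522 = -2809151587/2049986814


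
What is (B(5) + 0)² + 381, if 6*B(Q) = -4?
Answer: 3433/9 ≈ 381.44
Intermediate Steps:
B(Q) = -⅔ (B(Q) = (⅙)*(-4) = -⅔)
(B(5) + 0)² + 381 = (-⅔ + 0)² + 381 = (-⅔)² + 381 = 4/9 + 381 = 3433/9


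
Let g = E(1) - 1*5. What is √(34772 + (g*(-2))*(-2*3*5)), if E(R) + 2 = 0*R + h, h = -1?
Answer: 2*√8573 ≈ 185.18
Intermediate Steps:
E(R) = -3 (E(R) = -2 + (0*R - 1) = -2 + (0 - 1) = -2 - 1 = -3)
g = -8 (g = -3 - 1*5 = -3 - 5 = -8)
√(34772 + (g*(-2))*(-2*3*5)) = √(34772 + (-8*(-2))*(-2*3*5)) = √(34772 + 16*(-6*5)) = √(34772 + 16*(-30)) = √(34772 - 480) = √34292 = 2*√8573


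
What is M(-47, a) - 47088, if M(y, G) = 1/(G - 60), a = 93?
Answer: -1553903/33 ≈ -47088.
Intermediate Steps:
M(y, G) = 1/(-60 + G)
M(-47, a) - 47088 = 1/(-60 + 93) - 47088 = 1/33 - 47088 = -1553903/33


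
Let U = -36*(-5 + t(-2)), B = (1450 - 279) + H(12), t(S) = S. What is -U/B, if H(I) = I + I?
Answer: -252/1195 ≈ -0.21088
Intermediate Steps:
H(I) = 2*I
B = 1195 (B = (1450 - 279) + 2*12 = 1171 + 24 = 1195)
U = 252 (U = -36*(-5 - 2) = -36*(-7) = 252)
-U/B = -252/1195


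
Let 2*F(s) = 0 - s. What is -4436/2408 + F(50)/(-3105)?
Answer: -685679/373842 ≈ -1.8341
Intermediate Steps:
F(s) = -s/2 (F(s) = (0 - s)/2 = (-s)/2 = -s/2)
-4436/2408 + F(50)/(-3105) = -4436/2408 - 1/2*50/(-3105) = -4436*1/2408 - 25*(-1/3105) = -1109/602 + 5/621 = -685679/373842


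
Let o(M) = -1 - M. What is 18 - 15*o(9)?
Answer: 168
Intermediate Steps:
18 - 15*o(9) = 18 - 15*(-1 - 1*9) = 18 - 15*(-1 - 9) = 18 - 15*(-10) = 18 + 150 = 168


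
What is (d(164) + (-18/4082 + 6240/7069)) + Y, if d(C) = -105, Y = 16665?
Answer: 238937520459/14427829 ≈ 16561.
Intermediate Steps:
(d(164) + (-18/4082 + 6240/7069)) + Y = (-105 + (-18/4082 + 6240/7069)) + 16665 = (-105 + (-18*1/4082 + 6240*(1/7069))) + 16665 = (-105 + (-9/2041 + 6240/7069)) + 16665 = (-105 + 12672219/14427829) + 16665 = -1502249826/14427829 + 16665 = 238937520459/14427829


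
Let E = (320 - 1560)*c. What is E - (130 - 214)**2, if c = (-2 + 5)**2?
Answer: -18216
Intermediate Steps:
c = 9 (c = 3**2 = 9)
E = -11160 (E = (320 - 1560)*9 = -1240*9 = -11160)
E - (130 - 214)**2 = -11160 - (130 - 214)**2 = -11160 - 1*(-84)**2 = -11160 - 1*7056 = -11160 - 7056 = -18216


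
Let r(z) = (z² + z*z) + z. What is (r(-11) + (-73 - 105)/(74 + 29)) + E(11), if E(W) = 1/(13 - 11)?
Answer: 47333/206 ≈ 229.77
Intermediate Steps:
E(W) = ½ (E(W) = 1/2 = ½)
r(z) = z + 2*z² (r(z) = (z² + z²) + z = 2*z² + z = z + 2*z²)
(r(-11) + (-73 - 105)/(74 + 29)) + E(11) = (-11*(1 + 2*(-11)) + (-73 - 105)/(74 + 29)) + ½ = (-11*(1 - 22) - 178/103) + ½ = (-11*(-21) - 178*1/103) + ½ = (231 - 178/103) + ½ = 23615/103 + ½ = 47333/206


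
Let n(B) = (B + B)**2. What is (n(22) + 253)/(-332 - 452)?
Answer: -2189/784 ≈ -2.7921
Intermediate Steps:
n(B) = 4*B**2 (n(B) = (2*B)**2 = 4*B**2)
(n(22) + 253)/(-332 - 452) = (4*22**2 + 253)/(-332 - 452) = (4*484 + 253)/(-784) = (1936 + 253)*(-1/784) = 2189*(-1/784) = -2189/784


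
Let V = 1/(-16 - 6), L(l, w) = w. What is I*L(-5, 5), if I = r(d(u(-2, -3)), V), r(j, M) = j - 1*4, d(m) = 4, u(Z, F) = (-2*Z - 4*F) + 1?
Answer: 0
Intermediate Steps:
u(Z, F) = 1 - 4*F - 2*Z (u(Z, F) = (-4*F - 2*Z) + 1 = 1 - 4*F - 2*Z)
V = -1/22 (V = 1/(-22) = -1/22 ≈ -0.045455)
r(j, M) = -4 + j (r(j, M) = j - 4 = -4 + j)
I = 0 (I = -4 + 4 = 0)
I*L(-5, 5) = 0*5 = 0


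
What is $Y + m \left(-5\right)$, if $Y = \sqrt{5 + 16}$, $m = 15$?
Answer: $-75 + \sqrt{21} \approx -70.417$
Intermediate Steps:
$Y = \sqrt{21} \approx 4.5826$
$Y + m \left(-5\right) = \sqrt{21} + 15 \left(-5\right) = \sqrt{21} - 75 = -75 + \sqrt{21}$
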